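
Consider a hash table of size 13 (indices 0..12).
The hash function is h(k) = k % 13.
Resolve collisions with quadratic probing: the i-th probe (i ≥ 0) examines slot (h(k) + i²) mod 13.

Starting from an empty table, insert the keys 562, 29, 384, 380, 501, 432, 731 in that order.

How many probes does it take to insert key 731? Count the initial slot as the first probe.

6

Insert 562: h=3, slot 3 empty → index 3.
Insert 29: h=3, slot 3 occupied → index 4.
Insert 384: h=7, slot 7 empty → index 7.
Insert 380: h=3, slots 3,4,7 occupied → index 12.
Insert 501: h=7, slot 7 occupied → index 8.
Insert 432: h=3, slots 3,4,7,12 occupied → index 6.
Insert 731: h=3, slots 3,4,7,12,6 occupied → index 2.
Table: [_, _, 731, 562, 29, _, 432, 384, 501, _, _, _, 380]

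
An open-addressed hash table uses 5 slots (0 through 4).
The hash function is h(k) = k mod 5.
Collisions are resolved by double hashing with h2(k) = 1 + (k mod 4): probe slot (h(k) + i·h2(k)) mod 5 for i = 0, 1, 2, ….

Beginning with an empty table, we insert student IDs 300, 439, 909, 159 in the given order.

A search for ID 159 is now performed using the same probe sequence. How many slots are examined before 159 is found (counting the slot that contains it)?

300: h=0 => slot 0
439: h=4 => slot 4
909: h=4, h2=2, probe 4,1 => slot 1
159: h=4, h2=4, probe 4,3 => slot 3
Table: [300, 909, ∅, 159, 439]
Lookup 159: h=4, h2=4, probe 4,3 → found at 3.

2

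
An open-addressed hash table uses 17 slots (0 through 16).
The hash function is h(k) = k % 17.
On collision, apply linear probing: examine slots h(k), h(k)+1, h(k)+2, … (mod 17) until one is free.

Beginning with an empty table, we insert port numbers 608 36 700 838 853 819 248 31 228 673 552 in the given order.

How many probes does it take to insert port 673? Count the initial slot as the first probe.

2

608: h=13 => slot 13
36: h=2 => slot 2
700: h=3 => slot 3
838: h=5 => slot 5
853: h=3, probe 3,4 => slot 4
819: h=3, probe 3,4,5,6 => slot 6
248: h=10 => slot 10
31: h=14 => slot 14
228: h=7 => slot 7
673: h=10, probe 10,11 => slot 11
552: h=8 => slot 8
Table: [., ., 36, 700, 853, 838, 819, 228, 552, ., 248, 673, ., 608, 31, ., .]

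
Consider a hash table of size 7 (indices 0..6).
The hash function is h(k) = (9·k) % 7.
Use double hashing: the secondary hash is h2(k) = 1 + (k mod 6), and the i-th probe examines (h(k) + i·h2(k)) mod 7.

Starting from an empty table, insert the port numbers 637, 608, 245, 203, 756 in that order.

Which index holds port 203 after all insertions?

637: h=0 → slot 0
608: h=5 → slot 5
245: h=0, h2=6, probe 0,6 → slot 6
203: h=0, h2=6, probe 0,6,5,4 → slot 4
756: h=0, h2=1, probe 0,1 → slot 1
Table: [637, 756, ., ., 203, 608, 245]

4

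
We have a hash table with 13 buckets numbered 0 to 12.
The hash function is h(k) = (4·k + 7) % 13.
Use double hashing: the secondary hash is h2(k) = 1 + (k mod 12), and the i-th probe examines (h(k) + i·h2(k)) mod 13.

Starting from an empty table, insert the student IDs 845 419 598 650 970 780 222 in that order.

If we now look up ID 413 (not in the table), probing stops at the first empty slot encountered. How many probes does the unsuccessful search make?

845: h=7 => slot 7
419: h=6 => slot 6
598: h=7, h2=11, probe 7,5 => slot 5
650: h=7, h2=3, probe 7,10 => slot 10
970: h=0 => slot 0
780: h=7, h2=1, probe 7,8 => slot 8
222: h=11 => slot 11
Table: [970, _, _, _, _, 598, 419, 845, 780, _, 650, 222, _]
Lookup 413: h=8, h2=6, probe 8,1 → slot 1 empty, not found.

2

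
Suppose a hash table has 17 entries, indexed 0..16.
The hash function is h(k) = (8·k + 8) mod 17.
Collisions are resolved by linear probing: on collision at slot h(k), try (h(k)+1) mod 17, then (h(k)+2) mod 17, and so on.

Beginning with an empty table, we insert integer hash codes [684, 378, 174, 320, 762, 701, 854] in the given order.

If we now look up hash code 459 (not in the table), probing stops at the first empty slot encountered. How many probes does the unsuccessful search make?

684 hashes to 6; slot 6 is free => place at 6.
378 hashes to 6; 6 taken => place at 7.
174 hashes to 6; 6,7 taken => place at 8.
320 hashes to 1; slot 1 is free => place at 1.
762 hashes to 1; 1 taken => place at 2.
701 hashes to 6; 6,7,8 taken => place at 9.
854 hashes to 6; 6,7,8,9 taken => place at 10.
Table: [—, 320, 762, —, —, —, 684, 378, 174, 701, 854, —, —, —, —, —, —]
Lookup 459: h=8, probe 8,9,10,11 → slot 11 empty, not found.

4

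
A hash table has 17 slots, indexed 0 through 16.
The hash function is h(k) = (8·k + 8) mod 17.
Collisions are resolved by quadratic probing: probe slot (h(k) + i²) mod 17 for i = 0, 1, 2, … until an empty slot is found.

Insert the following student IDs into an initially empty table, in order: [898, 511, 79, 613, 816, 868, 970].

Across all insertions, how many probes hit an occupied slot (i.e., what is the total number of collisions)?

7

Insert 898: h=1, slot 1 empty → index 1.
Insert 511: h=16, slot 16 empty → index 16.
Insert 79: h=11, slot 11 empty → index 11.
Insert 613: h=16, slot 16 occupied → index 0.
Insert 816: h=8, slot 8 empty → index 8.
Insert 868: h=16, slots 16,0 occupied → index 3.
Insert 970: h=16, slots 16,0,3,8 occupied → index 15.
Table: [613, 898, —, 868, —, —, —, —, 816, —, —, 79, —, —, —, 970, 511]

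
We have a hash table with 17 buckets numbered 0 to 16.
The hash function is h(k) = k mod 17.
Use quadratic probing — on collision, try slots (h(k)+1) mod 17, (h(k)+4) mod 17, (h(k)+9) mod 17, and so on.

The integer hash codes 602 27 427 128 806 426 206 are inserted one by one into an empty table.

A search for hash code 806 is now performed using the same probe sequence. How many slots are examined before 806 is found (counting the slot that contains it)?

602 hashes to 7; slot 7 is free => place at 7.
27 hashes to 10; slot 10 is free => place at 10.
427 hashes to 2; slot 2 is free => place at 2.
128 hashes to 9; slot 9 is free => place at 9.
806 hashes to 7; 7 taken => place at 8.
426 hashes to 1; slot 1 is free => place at 1.
206 hashes to 2; 2 taken => place at 3.
Table: [—, 426, 427, 206, —, —, —, 602, 806, 128, 27, —, —, —, —, —, —]
Lookup 806: h=7, probe 7,8 → found at 8.

2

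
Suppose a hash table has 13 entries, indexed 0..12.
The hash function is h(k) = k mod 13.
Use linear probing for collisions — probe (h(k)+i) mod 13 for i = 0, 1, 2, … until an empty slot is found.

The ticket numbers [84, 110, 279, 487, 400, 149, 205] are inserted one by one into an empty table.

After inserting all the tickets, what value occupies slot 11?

149

Insert 84: h=6, slot 6 empty => index 6.
Insert 110: h=6, slot 6 occupied => index 7.
Insert 279: h=6, slots 6,7 occupied => index 8.
Insert 487: h=6, slots 6,7,8 occupied => index 9.
Insert 400: h=10, slot 10 empty => index 10.
Insert 149: h=6, slots 6,7,8,9,10 occupied => index 11.
Insert 205: h=10, slots 10,11 occupied => index 12.
Table: [_, _, _, _, _, _, 84, 110, 279, 487, 400, 149, 205]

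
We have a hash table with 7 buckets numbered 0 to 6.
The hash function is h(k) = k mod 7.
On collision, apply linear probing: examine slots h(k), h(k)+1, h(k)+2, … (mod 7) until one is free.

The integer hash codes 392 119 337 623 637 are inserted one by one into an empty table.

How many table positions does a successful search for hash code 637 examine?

5

Insert 392: h=0, slot 0 empty → index 0.
Insert 119: h=0, slot 0 occupied → index 1.
Insert 337: h=1, slot 1 occupied → index 2.
Insert 623: h=0, slots 0,1,2 occupied → index 3.
Insert 637: h=0, slots 0,1,2,3 occupied → index 4.
Table: [392, 119, 337, 623, 637, _, _]
Lookup 637: h=0, probe 0,1,2,3,4 → found at 4.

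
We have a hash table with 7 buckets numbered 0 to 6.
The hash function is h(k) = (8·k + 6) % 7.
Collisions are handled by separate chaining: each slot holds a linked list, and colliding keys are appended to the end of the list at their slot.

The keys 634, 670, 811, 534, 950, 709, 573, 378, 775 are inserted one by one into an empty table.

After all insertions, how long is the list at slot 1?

634 → bucket 3
670 → bucket 4
811 → bucket 5
534 → bucket 1
950 → bucket 4 (collision)
709 → bucket 1 (collision)
573 → bucket 5 (collision)
378 → bucket 6
775 → bucket 4 (collision)
Final buckets:
0: ∅
1: 534 -> 709
2: ∅
3: 634
4: 670 -> 950 -> 775
5: 811 -> 573
6: 378

2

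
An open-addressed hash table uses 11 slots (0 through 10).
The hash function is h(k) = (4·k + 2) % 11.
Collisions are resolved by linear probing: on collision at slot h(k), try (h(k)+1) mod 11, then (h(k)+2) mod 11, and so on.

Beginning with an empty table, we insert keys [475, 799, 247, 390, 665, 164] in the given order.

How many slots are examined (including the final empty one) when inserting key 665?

3

475: h=10 => slot 10
799: h=8 => slot 8
247: h=0 => slot 0
390: h=0, probe 0,1 => slot 1
665: h=0, probe 0,1,2 => slot 2
164: h=9 => slot 9
Table: [247, 390, 665, ., ., ., ., ., 799, 164, 475]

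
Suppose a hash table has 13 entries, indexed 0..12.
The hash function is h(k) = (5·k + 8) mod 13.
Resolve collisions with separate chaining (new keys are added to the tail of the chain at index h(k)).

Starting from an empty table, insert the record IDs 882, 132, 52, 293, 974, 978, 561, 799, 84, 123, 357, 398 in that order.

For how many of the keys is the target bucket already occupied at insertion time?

882 → bucket 11
132 → bucket 5
52 → bucket 8
293 → bucket 4
974 → bucket 3
978 → bucket 10
561 → bucket 5 (collision)
799 → bucket 12
84 → bucket 12 (collision)
123 → bucket 12 (collision)
357 → bucket 12 (collision)
398 → bucket 9
Final buckets:
0: _
1: _
2: _
3: 974
4: 293
5: 132 -> 561
6: _
7: _
8: 52
9: 398
10: 978
11: 882
12: 799 -> 84 -> 123 -> 357

4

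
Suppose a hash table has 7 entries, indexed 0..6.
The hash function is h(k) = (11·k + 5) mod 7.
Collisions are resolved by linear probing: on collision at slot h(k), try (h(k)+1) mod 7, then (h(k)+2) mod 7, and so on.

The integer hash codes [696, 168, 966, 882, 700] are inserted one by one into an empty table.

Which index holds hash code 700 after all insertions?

Insert 696: h=3, slot 3 empty -> index 3.
Insert 168: h=5, slot 5 empty -> index 5.
Insert 966: h=5, slot 5 occupied -> index 6.
Insert 882: h=5, slots 5,6 occupied -> index 0.
Insert 700: h=5, slots 5,6,0 occupied -> index 1.
Table: [882, 700, ., 696, ., 168, 966]

1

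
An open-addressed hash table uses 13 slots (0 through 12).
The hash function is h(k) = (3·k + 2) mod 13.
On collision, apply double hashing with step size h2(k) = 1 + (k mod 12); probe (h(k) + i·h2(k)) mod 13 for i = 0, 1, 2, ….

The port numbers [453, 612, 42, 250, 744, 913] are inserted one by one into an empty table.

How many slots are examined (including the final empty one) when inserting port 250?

453 hashes to 9; slot 9 is free → place at 9.
612 hashes to 5; slot 5 is free → place at 5.
42 hashes to 11; slot 11 is free → place at 11.
250 hashes to 11, h2=11; 11,9 taken → place at 7.
744 hashes to 11, h2=1; 11 taken → place at 12.
913 hashes to 11, h2=2; 11 taken → place at 0.
Table: [913, ∅, ∅, ∅, ∅, 612, ∅, 250, ∅, 453, ∅, 42, 744]

3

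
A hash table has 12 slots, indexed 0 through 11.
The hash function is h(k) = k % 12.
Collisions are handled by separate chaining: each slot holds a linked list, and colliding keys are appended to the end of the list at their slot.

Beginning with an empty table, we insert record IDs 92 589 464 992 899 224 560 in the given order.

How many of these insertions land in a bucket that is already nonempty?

4

Insert 92: h=8, bucket 8 empty → new chain.
Insert 589: h=1, bucket 1 empty → new chain.
Insert 464: h=8, bucket 8 nonempty → append to chain.
Insert 992: h=8, bucket 8 nonempty → append to chain.
Insert 899: h=11, bucket 11 empty → new chain.
Insert 224: h=8, bucket 8 nonempty → append to chain.
Insert 560: h=8, bucket 8 nonempty → append to chain.
Final buckets:
0: -
1: 589
2: -
3: -
4: -
5: -
6: -
7: -
8: 92 -> 464 -> 992 -> 224 -> 560
9: -
10: -
11: 899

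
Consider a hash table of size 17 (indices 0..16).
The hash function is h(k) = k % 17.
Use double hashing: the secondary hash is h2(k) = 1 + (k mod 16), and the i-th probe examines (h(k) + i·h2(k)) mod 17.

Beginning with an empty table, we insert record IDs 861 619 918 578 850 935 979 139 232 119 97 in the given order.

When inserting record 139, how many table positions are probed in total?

861: h=11 → slot 11
619: h=7 → slot 7
918: h=0 → slot 0
578: h=0, h2=3, probe 0,3 → slot 3
850: h=0, h2=3, probe 0,3,6 → slot 6
935: h=0, h2=8, probe 0,8 → slot 8
979: h=10 → slot 10
139: h=3, h2=12, probe 3,15 → slot 15
232: h=11, h2=9, probe 11,3,12 → slot 12
119: h=0, h2=8, probe 0,8,16 → slot 16
97: h=12, h2=2, probe 12,14 → slot 14
Table: [918, -, -, 578, -, -, 850, 619, 935, -, 979, 861, 232, -, 97, 139, 119]

2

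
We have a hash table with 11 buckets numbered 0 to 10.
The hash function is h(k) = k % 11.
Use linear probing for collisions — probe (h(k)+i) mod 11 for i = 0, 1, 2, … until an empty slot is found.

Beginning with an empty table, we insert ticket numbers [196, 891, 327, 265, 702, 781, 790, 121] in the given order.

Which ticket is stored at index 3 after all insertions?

Insert 196: h=9, slot 9 empty → index 9.
Insert 891: h=0, slot 0 empty → index 0.
Insert 327: h=8, slot 8 empty → index 8.
Insert 265: h=1, slot 1 empty → index 1.
Insert 702: h=9, slot 9 occupied → index 10.
Insert 781: h=0, slots 0,1 occupied → index 2.
Insert 790: h=9, slots 9,10,0,1,2 occupied → index 3.
Insert 121: h=0, slots 0,1,2,3 occupied → index 4.
Table: [891, 265, 781, 790, 121, —, —, —, 327, 196, 702]

790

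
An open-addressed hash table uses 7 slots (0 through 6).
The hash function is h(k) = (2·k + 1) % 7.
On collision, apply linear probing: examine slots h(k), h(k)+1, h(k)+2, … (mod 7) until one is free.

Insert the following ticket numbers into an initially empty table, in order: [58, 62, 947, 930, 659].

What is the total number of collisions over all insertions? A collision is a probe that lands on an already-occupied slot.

4

Insert 58: h=5, slot 5 empty => index 5.
Insert 62: h=6, slot 6 empty => index 6.
Insert 947: h=5, slots 5,6 occupied => index 0.
Insert 930: h=6, slots 6,0 occupied => index 1.
Insert 659: h=3, slot 3 empty => index 3.
Table: [947, 930, ∅, 659, ∅, 58, 62]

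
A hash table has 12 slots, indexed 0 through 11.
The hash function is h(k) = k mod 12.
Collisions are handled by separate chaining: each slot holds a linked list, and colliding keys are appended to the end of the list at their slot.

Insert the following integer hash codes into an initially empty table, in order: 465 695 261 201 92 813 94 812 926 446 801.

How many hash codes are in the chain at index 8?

2

Insert 465: h=9, bucket 9 empty -> new chain.
Insert 695: h=11, bucket 11 empty -> new chain.
Insert 261: h=9, bucket 9 nonempty -> append to chain.
Insert 201: h=9, bucket 9 nonempty -> append to chain.
Insert 92: h=8, bucket 8 empty -> new chain.
Insert 813: h=9, bucket 9 nonempty -> append to chain.
Insert 94: h=10, bucket 10 empty -> new chain.
Insert 812: h=8, bucket 8 nonempty -> append to chain.
Insert 926: h=2, bucket 2 empty -> new chain.
Insert 446: h=2, bucket 2 nonempty -> append to chain.
Insert 801: h=9, bucket 9 nonempty -> append to chain.
Final buckets:
0: -
1: -
2: 926 -> 446
3: -
4: -
5: -
6: -
7: -
8: 92 -> 812
9: 465 -> 261 -> 201 -> 813 -> 801
10: 94
11: 695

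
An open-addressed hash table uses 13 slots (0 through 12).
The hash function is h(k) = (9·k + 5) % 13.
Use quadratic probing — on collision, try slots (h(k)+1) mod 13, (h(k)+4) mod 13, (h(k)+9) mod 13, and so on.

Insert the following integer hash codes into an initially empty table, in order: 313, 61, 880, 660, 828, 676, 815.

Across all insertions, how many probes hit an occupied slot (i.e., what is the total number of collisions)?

7

313 hashes to 1; slot 1 is free → place at 1.
61 hashes to 8; slot 8 is free → place at 8.
880 hashes to 8; 8 taken → place at 9.
660 hashes to 4; slot 4 is free → place at 4.
828 hashes to 8; 8,9 taken → place at 12.
676 hashes to 5; slot 5 is free → place at 5.
815 hashes to 8; 8,9,12,4 taken → place at 11.
Table: [., 313, ., ., 660, 676, ., ., 61, 880, ., 815, 828]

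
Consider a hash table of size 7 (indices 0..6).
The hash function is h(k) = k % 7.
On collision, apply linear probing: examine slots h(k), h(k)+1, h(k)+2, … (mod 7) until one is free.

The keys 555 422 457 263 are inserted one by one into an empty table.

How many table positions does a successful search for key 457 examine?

3

Insert 555: h=2, slot 2 empty -> index 2.
Insert 422: h=2, slot 2 occupied -> index 3.
Insert 457: h=2, slots 2,3 occupied -> index 4.
Insert 263: h=4, slot 4 occupied -> index 5.
Table: [—, —, 555, 422, 457, 263, —]
Lookup 457: h=2, probe 2,3,4 → found at 4.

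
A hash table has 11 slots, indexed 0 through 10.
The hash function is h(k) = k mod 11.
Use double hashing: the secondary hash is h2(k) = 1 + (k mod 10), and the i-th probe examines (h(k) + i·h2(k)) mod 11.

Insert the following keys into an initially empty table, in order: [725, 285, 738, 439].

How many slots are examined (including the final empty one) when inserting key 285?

2

725: h=10 -> slot 10
285: h=10, h2=6, probe 10,5 -> slot 5
738: h=1 -> slot 1
439: h=10, h2=10, probe 10,9 -> slot 9
Table: [—, 738, —, —, —, 285, —, —, —, 439, 725]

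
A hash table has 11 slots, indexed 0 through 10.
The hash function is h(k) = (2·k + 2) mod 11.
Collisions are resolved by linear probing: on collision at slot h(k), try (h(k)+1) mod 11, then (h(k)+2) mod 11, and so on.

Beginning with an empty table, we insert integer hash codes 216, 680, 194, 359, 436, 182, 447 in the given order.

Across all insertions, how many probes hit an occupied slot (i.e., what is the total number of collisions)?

11

Insert 216: h=5, slot 5 empty → index 5.
Insert 680: h=9, slot 9 empty → index 9.
Insert 194: h=5, slot 5 occupied → index 6.
Insert 359: h=5, slots 5,6 occupied → index 7.
Insert 436: h=5, slots 5,6,7 occupied → index 8.
Insert 182: h=3, slot 3 empty → index 3.
Insert 447: h=5, slots 5,6,7,8,9 occupied → index 10.
Table: [—, —, —, 182, —, 216, 194, 359, 436, 680, 447]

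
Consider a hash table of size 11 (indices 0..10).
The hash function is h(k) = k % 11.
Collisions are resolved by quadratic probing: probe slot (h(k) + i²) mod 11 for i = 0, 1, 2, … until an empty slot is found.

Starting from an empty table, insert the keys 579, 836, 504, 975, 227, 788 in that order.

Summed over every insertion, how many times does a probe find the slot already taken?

8

Insert 579: h=7, slot 7 empty => index 7.
Insert 836: h=0, slot 0 empty => index 0.
Insert 504: h=9, slot 9 empty => index 9.
Insert 975: h=7, slot 7 occupied => index 8.
Insert 227: h=7, slots 7,8,0 occupied => index 5.
Insert 788: h=7, slots 7,8,0,5 occupied => index 1.
Table: [836, 788, ., ., ., 227, ., 579, 975, 504, .]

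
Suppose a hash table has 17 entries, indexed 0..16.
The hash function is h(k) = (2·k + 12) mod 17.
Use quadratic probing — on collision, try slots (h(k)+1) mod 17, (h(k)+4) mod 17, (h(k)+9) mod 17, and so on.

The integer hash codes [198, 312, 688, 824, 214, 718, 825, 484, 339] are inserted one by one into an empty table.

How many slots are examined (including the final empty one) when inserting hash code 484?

5

198: h=0 => slot 0
312: h=7 => slot 7
688: h=11 => slot 11
824: h=11, probe 11,12 => slot 12
214: h=15 => slot 15
718: h=3 => slot 3
825: h=13 => slot 13
484: h=11, probe 11,12,15,3,10 => slot 10
339: h=10, probe 10,11,14 => slot 14
Table: [198, _, _, 718, _, _, _, 312, _, _, 484, 688, 824, 825, 339, 214, _]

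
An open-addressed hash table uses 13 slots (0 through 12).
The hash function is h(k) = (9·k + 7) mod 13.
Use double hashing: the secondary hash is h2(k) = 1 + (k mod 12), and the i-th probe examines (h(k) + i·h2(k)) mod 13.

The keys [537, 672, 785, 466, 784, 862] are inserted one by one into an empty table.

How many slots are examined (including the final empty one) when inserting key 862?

537: h=4 -> slot 4
672: h=10 -> slot 10
785: h=0 -> slot 0
466: h=2 -> slot 2
784: h=4, h2=5, probe 4,9 -> slot 9
862: h=4, h2=11, probe 4,2,0,11 -> slot 11
Table: [785, ∅, 466, ∅, 537, ∅, ∅, ∅, ∅, 784, 672, 862, ∅]

4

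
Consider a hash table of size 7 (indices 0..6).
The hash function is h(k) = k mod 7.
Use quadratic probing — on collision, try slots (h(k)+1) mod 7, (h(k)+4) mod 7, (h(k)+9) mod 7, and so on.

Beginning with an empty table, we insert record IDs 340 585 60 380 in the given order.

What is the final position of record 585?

Insert 340: h=4, slot 4 empty => index 4.
Insert 585: h=4, slot 4 occupied => index 5.
Insert 60: h=4, slots 4,5 occupied => index 1.
Insert 380: h=2, slot 2 empty => index 2.
Table: [_, 60, 380, _, 340, 585, _]

5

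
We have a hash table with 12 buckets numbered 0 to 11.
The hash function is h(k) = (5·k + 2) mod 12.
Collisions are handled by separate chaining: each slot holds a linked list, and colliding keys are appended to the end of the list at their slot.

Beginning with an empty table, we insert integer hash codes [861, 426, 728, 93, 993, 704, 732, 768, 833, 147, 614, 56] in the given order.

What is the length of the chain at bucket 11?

3

861 -> bucket 11
426 -> bucket 8
728 -> bucket 6
93 -> bucket 11 (collision)
993 -> bucket 11 (collision)
704 -> bucket 6 (collision)
732 -> bucket 2
768 -> bucket 2 (collision)
833 -> bucket 3
147 -> bucket 5
614 -> bucket 0
56 -> bucket 6 (collision)
Final buckets:
0: 614
1: .
2: 732 -> 768
3: 833
4: .
5: 147
6: 728 -> 704 -> 56
7: .
8: 426
9: .
10: .
11: 861 -> 93 -> 993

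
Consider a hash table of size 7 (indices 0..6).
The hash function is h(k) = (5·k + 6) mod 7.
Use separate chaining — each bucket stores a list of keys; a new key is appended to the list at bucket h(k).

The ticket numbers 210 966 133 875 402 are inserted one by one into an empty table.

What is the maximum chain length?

4

210 -> bucket 6
966 -> bucket 6 (collision)
133 -> bucket 6 (collision)
875 -> bucket 6 (collision)
402 -> bucket 0
Final buckets:
0: 402
1: _
2: _
3: _
4: _
5: _
6: 210 -> 966 -> 133 -> 875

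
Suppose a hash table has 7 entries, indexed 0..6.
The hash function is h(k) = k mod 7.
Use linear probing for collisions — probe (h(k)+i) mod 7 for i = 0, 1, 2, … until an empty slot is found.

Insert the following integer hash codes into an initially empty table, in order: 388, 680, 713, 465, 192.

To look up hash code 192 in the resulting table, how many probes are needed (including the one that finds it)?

3

388: h=3 => slot 3
680: h=1 => slot 1
713: h=6 => slot 6
465: h=3, probe 3,4 => slot 4
192: h=3, probe 3,4,5 => slot 5
Table: [-, 680, -, 388, 465, 192, 713]
Lookup 192: h=3, probe 3,4,5 → found at 5.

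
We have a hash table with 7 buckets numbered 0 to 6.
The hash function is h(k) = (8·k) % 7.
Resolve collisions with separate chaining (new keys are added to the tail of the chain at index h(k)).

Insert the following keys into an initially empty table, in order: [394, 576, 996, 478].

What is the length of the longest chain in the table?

394 -> bucket 2
576 -> bucket 2 (collision)
996 -> bucket 2 (collision)
478 -> bucket 2 (collision)
Final buckets:
0: .
1: .
2: 394 -> 576 -> 996 -> 478
3: .
4: .
5: .
6: .

4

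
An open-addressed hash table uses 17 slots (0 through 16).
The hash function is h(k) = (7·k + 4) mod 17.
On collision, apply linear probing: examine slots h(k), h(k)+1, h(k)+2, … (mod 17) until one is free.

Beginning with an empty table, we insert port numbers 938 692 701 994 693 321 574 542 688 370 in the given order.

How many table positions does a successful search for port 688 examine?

938: h=8 → slot 8
692: h=3 → slot 3
701: h=15 → slot 15
994: h=9 → slot 9
693: h=10 → slot 10
321: h=7 → slot 7
574: h=10, probe 10,11 → slot 11
542: h=7, probe 7,8,9,10,11,12 → slot 12
688: h=9, probe 9,10,11,12,13 → slot 13
370: h=10, probe 10,11,12,13,14 → slot 14
Table: [—, —, —, 692, —, —, —, 321, 938, 994, 693, 574, 542, 688, 370, 701, —]
Lookup 688: h=9, probe 9,10,11,12,13 → found at 13.

5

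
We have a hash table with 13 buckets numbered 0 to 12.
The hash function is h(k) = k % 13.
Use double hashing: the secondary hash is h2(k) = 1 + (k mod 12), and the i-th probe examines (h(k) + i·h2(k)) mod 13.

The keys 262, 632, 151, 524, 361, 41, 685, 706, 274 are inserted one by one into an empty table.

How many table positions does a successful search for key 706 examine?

Insert 262: h=2, slot 2 empty => index 2.
Insert 632: h=8, slot 8 empty => index 8.
Insert 151: h=8, h2=8, slot 8 occupied => index 3.
Insert 524: h=4, slot 4 empty => index 4.
Insert 361: h=10, slot 10 empty => index 10.
Insert 41: h=2, h2=6, slots 2,8 occupied => index 1.
Insert 685: h=9, slot 9 empty => index 9.
Insert 706: h=4, h2=11, slots 4,2 occupied => index 0.
Insert 274: h=1, h2=11, slot 1 occupied => index 12.
Table: [706, 41, 262, 151, 524, _, _, _, 632, 685, 361, _, 274]
Lookup 706: h=4, h2=11, probe 4,2,0 → found at 0.

3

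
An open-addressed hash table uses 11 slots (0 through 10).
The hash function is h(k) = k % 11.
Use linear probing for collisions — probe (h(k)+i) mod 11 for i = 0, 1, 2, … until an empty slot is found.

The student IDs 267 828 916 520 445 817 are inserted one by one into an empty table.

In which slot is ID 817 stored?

8

Insert 267: h=3, slot 3 empty => index 3.
Insert 828: h=3, slot 3 occupied => index 4.
Insert 916: h=3, slots 3,4 occupied => index 5.
Insert 520: h=3, slots 3,4,5 occupied => index 6.
Insert 445: h=5, slots 5,6 occupied => index 7.
Insert 817: h=3, slots 3,4,5,6,7 occupied => index 8.
Table: [∅, ∅, ∅, 267, 828, 916, 520, 445, 817, ∅, ∅]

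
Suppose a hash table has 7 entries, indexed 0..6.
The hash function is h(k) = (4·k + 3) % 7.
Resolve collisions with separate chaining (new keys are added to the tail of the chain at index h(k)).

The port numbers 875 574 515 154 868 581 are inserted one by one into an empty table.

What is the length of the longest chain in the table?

Insert 875: h=3, bucket 3 empty → new chain.
Insert 574: h=3, bucket 3 nonempty → append to chain.
Insert 515: h=5, bucket 5 empty → new chain.
Insert 154: h=3, bucket 3 nonempty → append to chain.
Insert 868: h=3, bucket 3 nonempty → append to chain.
Insert 581: h=3, bucket 3 nonempty → append to chain.
Final buckets:
0: ∅
1: ∅
2: ∅
3: 875 -> 574 -> 154 -> 868 -> 581
4: ∅
5: 515
6: ∅

5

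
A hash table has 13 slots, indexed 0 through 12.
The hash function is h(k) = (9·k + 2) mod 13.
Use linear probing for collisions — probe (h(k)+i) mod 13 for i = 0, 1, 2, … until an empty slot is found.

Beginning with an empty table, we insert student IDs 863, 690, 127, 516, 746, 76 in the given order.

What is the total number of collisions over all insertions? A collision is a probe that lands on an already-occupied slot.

863 hashes to 8; slot 8 is free -> place at 8.
690 hashes to 11; slot 11 is free -> place at 11.
127 hashes to 1; slot 1 is free -> place at 1.
516 hashes to 5; slot 5 is free -> place at 5.
746 hashes to 8; 8 taken -> place at 9.
76 hashes to 10; slot 10 is free -> place at 10.
Table: [—, 127, —, —, —, 516, —, —, 863, 746, 76, 690, —]

1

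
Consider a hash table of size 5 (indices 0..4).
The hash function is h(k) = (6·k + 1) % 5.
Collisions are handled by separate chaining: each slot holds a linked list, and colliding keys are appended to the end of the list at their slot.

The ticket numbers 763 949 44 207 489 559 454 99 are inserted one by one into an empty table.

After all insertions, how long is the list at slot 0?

6

763 → bucket 4
949 → bucket 0
44 → bucket 0 (collision)
207 → bucket 3
489 → bucket 0 (collision)
559 → bucket 0 (collision)
454 → bucket 0 (collision)
99 → bucket 0 (collision)
Final buckets:
0: 949 -> 44 -> 489 -> 559 -> 454 -> 99
1: _
2: _
3: 207
4: 763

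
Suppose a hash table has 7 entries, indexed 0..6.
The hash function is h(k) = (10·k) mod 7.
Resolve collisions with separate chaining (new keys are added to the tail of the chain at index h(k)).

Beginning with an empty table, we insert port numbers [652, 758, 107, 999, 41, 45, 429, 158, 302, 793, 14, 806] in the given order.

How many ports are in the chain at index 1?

1

Insert 652: h=3, bucket 3 empty -> new chain.
Insert 758: h=6, bucket 6 empty -> new chain.
Insert 107: h=6, bucket 6 nonempty -> append to chain.
Insert 999: h=1, bucket 1 empty -> new chain.
Insert 41: h=4, bucket 4 empty -> new chain.
Insert 45: h=2, bucket 2 empty -> new chain.
Insert 429: h=6, bucket 6 nonempty -> append to chain.
Insert 158: h=5, bucket 5 empty -> new chain.
Insert 302: h=3, bucket 3 nonempty -> append to chain.
Insert 793: h=6, bucket 6 nonempty -> append to chain.
Insert 14: h=0, bucket 0 empty -> new chain.
Insert 806: h=3, bucket 3 nonempty -> append to chain.
Final buckets:
0: 14
1: 999
2: 45
3: 652 -> 302 -> 806
4: 41
5: 158
6: 758 -> 107 -> 429 -> 793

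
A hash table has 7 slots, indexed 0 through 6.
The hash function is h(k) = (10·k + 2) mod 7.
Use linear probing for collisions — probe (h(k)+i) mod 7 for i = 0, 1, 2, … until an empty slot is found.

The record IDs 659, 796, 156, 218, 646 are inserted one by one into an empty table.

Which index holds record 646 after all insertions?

659 hashes to 5; slot 5 is free -> place at 5.
796 hashes to 3; slot 3 is free -> place at 3.
156 hashes to 1; slot 1 is free -> place at 1.
218 hashes to 5; 5 taken -> place at 6.
646 hashes to 1; 1 taken -> place at 2.
Table: [∅, 156, 646, 796, ∅, 659, 218]

2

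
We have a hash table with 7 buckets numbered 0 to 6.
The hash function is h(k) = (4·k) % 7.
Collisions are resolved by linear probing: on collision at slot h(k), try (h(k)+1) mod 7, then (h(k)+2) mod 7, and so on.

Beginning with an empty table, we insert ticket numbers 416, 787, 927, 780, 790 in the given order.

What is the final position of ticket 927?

416: h=5 -> slot 5
787: h=5, probe 5,6 -> slot 6
927: h=5, probe 5,6,0 -> slot 0
780: h=5, probe 5,6,0,1 -> slot 1
790: h=3 -> slot 3
Table: [927, 780, ., 790, ., 416, 787]

0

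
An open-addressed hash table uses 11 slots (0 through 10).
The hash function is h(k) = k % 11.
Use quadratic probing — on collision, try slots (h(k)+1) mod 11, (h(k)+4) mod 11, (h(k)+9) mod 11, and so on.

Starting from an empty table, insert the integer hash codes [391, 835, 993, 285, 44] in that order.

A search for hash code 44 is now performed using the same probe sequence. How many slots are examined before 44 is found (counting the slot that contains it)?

391: h=6 → slot 6
835: h=10 → slot 10
993: h=3 → slot 3
285: h=10, probe 10,0 → slot 0
44: h=0, probe 0,1 → slot 1
Table: [285, 44, ., 993, ., ., 391, ., ., ., 835]
Lookup 44: h=0, probe 0,1 → found at 1.

2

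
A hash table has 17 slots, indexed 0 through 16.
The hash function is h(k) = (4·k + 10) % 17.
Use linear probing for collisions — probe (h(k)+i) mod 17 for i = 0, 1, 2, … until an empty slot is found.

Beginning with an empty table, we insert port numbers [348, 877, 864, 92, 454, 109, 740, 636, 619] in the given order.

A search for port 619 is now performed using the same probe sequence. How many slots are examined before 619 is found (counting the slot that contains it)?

6

348 hashes to 8; slot 8 is free → place at 8.
877 hashes to 16; slot 16 is free → place at 16.
864 hashes to 15; slot 15 is free → place at 15.
92 hashes to 4; slot 4 is free → place at 4.
454 hashes to 7; slot 7 is free → place at 7.
109 hashes to 4; 4 taken → place at 5.
740 hashes to 12; slot 12 is free → place at 12.
636 hashes to 4; 4,5 taken → place at 6.
619 hashes to 4; 4,5,6,7,8 taken → place at 9.
Table: [., ., ., ., 92, 109, 636, 454, 348, 619, ., ., 740, ., ., 864, 877]
Lookup 619: h=4, probe 4,5,6,7,8,9 → found at 9.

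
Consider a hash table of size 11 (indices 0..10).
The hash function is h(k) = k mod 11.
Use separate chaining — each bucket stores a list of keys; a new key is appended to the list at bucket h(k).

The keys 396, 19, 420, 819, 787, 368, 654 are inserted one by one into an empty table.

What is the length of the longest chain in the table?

396 -> bucket 0
19 -> bucket 8
420 -> bucket 2
819 -> bucket 5
787 -> bucket 6
368 -> bucket 5 (collision)
654 -> bucket 5 (collision)
Final buckets:
0: 396
1: —
2: 420
3: —
4: —
5: 819 -> 368 -> 654
6: 787
7: —
8: 19
9: —
10: —

3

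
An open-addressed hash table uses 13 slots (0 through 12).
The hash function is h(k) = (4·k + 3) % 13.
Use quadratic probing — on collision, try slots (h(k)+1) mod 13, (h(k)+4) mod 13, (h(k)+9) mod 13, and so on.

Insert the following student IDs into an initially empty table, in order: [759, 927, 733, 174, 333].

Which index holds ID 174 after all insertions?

759: h=10 => slot 10
927: h=6 => slot 6
733: h=10, probe 10,11 => slot 11
174: h=10, probe 10,11,1 => slot 1
333: h=9 => slot 9
Table: [-, 174, -, -, -, -, 927, -, -, 333, 759, 733, -]

1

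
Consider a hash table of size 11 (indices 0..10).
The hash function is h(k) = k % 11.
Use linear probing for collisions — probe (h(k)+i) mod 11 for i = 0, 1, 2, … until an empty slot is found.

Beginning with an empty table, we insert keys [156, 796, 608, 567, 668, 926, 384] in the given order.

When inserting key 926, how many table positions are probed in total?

156 hashes to 2; slot 2 is free -> place at 2.
796 hashes to 4; slot 4 is free -> place at 4.
608 hashes to 3; slot 3 is free -> place at 3.
567 hashes to 6; slot 6 is free -> place at 6.
668 hashes to 8; slot 8 is free -> place at 8.
926 hashes to 2; 2,3,4 taken -> place at 5.
384 hashes to 10; slot 10 is free -> place at 10.
Table: [∅, ∅, 156, 608, 796, 926, 567, ∅, 668, ∅, 384]

4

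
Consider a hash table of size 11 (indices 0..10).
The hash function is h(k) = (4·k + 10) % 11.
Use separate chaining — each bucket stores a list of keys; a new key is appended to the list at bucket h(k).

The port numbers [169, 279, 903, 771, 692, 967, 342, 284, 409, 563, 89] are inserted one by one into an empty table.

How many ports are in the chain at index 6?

169 → bucket 4
279 → bucket 4 (collision)
903 → bucket 3
771 → bucket 3 (collision)
692 → bucket 6
967 → bucket 6 (collision)
342 → bucket 3 (collision)
284 → bucket 2
409 → bucket 7
563 → bucket 7 (collision)
89 → bucket 3 (collision)
Final buckets:
0: ∅
1: ∅
2: 284
3: 903 -> 771 -> 342 -> 89
4: 169 -> 279
5: ∅
6: 692 -> 967
7: 409 -> 563
8: ∅
9: ∅
10: ∅

2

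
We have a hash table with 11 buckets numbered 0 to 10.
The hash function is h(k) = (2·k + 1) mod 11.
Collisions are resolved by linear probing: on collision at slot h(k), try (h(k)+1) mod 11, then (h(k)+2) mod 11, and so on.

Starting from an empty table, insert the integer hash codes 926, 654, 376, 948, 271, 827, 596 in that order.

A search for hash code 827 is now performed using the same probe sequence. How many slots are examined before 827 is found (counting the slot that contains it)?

Insert 926: h=5, slot 5 empty -> index 5.
Insert 654: h=0, slot 0 empty -> index 0.
Insert 376: h=5, slot 5 occupied -> index 6.
Insert 948: h=5, slots 5,6 occupied -> index 7.
Insert 271: h=4, slot 4 empty -> index 4.
Insert 827: h=5, slots 5,6,7 occupied -> index 8.
Insert 596: h=5, slots 5,6,7,8 occupied -> index 9.
Table: [654, ., ., ., 271, 926, 376, 948, 827, 596, .]
Lookup 827: h=5, probe 5,6,7,8 → found at 8.

4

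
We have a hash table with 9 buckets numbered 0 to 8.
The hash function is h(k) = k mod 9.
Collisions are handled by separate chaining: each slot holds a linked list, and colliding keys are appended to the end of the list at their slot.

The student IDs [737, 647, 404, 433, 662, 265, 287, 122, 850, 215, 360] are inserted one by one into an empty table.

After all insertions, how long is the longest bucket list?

Insert 737: h=8, bucket 8 empty → new chain.
Insert 647: h=8, bucket 8 nonempty → append to chain.
Insert 404: h=8, bucket 8 nonempty → append to chain.
Insert 433: h=1, bucket 1 empty → new chain.
Insert 662: h=5, bucket 5 empty → new chain.
Insert 265: h=4, bucket 4 empty → new chain.
Insert 287: h=8, bucket 8 nonempty → append to chain.
Insert 122: h=5, bucket 5 nonempty → append to chain.
Insert 850: h=4, bucket 4 nonempty → append to chain.
Insert 215: h=8, bucket 8 nonempty → append to chain.
Insert 360: h=0, bucket 0 empty → new chain.
Final buckets:
0: 360
1: 433
2: —
3: —
4: 265 -> 850
5: 662 -> 122
6: —
7: —
8: 737 -> 647 -> 404 -> 287 -> 215

5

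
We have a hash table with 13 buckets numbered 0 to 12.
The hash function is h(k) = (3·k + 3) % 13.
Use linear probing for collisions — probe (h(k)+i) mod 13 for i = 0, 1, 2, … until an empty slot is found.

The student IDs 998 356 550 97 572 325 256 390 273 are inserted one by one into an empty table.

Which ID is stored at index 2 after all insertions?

998: h=7 → slot 7
356: h=5 → slot 5
550: h=2 → slot 2
97: h=8 → slot 8
572: h=3 → slot 3
325: h=3, probe 3,4 → slot 4
256: h=4, probe 4,5,6 → slot 6
390: h=3, probe 3,4,5,6,7,8,9 → slot 9
273: h=3, probe 3,4,5,6,7,8,9,10 → slot 10
Table: [-, -, 550, 572, 325, 356, 256, 998, 97, 390, 273, -, -]

550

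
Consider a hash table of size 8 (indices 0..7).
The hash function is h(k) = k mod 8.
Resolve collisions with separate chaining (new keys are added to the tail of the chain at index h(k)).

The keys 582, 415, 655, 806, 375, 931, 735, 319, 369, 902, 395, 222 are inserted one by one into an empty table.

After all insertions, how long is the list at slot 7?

5

Insert 582: h=6, bucket 6 empty → new chain.
Insert 415: h=7, bucket 7 empty → new chain.
Insert 655: h=7, bucket 7 nonempty → append to chain.
Insert 806: h=6, bucket 6 nonempty → append to chain.
Insert 375: h=7, bucket 7 nonempty → append to chain.
Insert 931: h=3, bucket 3 empty → new chain.
Insert 735: h=7, bucket 7 nonempty → append to chain.
Insert 319: h=7, bucket 7 nonempty → append to chain.
Insert 369: h=1, bucket 1 empty → new chain.
Insert 902: h=6, bucket 6 nonempty → append to chain.
Insert 395: h=3, bucket 3 nonempty → append to chain.
Insert 222: h=6, bucket 6 nonempty → append to chain.
Final buckets:
0: _
1: 369
2: _
3: 931 -> 395
4: _
5: _
6: 582 -> 806 -> 902 -> 222
7: 415 -> 655 -> 375 -> 735 -> 319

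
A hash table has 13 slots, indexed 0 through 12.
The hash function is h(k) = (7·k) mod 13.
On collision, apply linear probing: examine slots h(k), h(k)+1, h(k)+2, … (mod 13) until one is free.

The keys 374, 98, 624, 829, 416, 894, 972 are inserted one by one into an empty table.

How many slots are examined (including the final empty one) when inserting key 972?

4

374: h=5 → slot 5
98: h=10 → slot 10
624: h=0 → slot 0
829: h=5, probe 5,6 → slot 6
416: h=0, probe 0,1 → slot 1
894: h=5, probe 5,6,7 → slot 7
972: h=5, probe 5,6,7,8 → slot 8
Table: [624, 416, —, —, —, 374, 829, 894, 972, —, 98, —, —]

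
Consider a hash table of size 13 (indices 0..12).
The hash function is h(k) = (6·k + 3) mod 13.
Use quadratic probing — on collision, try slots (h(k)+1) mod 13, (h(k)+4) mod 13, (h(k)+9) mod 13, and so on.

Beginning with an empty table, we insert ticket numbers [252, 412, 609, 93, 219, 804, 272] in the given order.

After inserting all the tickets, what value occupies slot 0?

804

252 hashes to 7; slot 7 is free => place at 7.
412 hashes to 5; slot 5 is free => place at 5.
609 hashes to 4; slot 4 is free => place at 4.
93 hashes to 2; slot 2 is free => place at 2.
219 hashes to 4; 4,5 taken => place at 8.
804 hashes to 4; 4,5,8 taken => place at 0.
272 hashes to 10; slot 10 is free => place at 10.
Table: [804, -, 93, -, 609, 412, -, 252, 219, -, 272, -, -]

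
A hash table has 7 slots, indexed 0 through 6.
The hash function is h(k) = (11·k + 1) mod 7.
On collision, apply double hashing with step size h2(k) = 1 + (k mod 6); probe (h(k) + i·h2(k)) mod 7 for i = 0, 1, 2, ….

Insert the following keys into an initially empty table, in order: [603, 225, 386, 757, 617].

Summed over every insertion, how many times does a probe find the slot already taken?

Insert 603: h=5, slot 5 empty -> index 5.
Insert 225: h=5, h2=4, slot 5 occupied -> index 2.
Insert 386: h=5, h2=3, slot 5 occupied -> index 1.
Insert 757: h=5, h2=2, slot 5 occupied -> index 0.
Insert 617: h=5, h2=6, slot 5 occupied -> index 4.
Table: [757, 386, 225, -, 617, 603, -]

4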